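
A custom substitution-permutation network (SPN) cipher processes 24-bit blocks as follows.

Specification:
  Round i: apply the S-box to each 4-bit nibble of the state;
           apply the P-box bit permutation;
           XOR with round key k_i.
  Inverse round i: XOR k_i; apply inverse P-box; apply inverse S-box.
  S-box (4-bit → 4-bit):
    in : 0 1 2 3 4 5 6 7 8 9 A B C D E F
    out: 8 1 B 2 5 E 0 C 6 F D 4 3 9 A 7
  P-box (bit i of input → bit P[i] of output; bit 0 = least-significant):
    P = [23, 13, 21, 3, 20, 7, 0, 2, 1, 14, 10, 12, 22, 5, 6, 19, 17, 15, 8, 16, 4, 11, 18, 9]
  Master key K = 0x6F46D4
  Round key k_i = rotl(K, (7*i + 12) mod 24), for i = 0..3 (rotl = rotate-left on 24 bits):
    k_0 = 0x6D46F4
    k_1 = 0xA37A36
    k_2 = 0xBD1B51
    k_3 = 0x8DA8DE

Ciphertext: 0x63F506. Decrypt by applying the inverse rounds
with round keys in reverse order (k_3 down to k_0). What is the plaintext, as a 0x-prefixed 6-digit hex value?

s_0 = ciphertext = 0x63F506
s_1 = InvRound(s_0, k_3) = 0xF4A53A
s_2 = InvRound(s_1, k_2) = 0xEE9ABE
s_3 = InvRound(s_2, k_1) = 0xBED33E
s_4 = InvRound(s_3, k_0) = 0x694ACD

0x694ACD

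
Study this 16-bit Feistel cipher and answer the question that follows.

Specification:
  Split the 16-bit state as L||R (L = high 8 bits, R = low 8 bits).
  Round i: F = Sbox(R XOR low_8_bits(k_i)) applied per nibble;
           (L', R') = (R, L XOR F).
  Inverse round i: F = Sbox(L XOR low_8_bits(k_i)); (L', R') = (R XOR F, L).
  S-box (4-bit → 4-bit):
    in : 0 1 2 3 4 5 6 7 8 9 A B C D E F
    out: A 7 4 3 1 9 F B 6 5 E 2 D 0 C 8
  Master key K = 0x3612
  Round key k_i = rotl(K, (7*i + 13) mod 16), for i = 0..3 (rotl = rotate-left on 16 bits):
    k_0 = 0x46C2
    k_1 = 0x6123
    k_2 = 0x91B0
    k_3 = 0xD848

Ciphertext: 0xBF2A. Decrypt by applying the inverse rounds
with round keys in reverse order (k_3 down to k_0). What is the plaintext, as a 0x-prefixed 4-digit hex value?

s_0 = ciphertext = 0xBF2A
s_1 = InvRound(s_0, k_3) = 0xA1BF
s_2 = InvRound(s_1, k_2) = 0xC8A1
s_3 = InvRound(s_2, k_1) = 0x63C8
s_4 = InvRound(s_3, k_0) = 0x2F63

0x2F63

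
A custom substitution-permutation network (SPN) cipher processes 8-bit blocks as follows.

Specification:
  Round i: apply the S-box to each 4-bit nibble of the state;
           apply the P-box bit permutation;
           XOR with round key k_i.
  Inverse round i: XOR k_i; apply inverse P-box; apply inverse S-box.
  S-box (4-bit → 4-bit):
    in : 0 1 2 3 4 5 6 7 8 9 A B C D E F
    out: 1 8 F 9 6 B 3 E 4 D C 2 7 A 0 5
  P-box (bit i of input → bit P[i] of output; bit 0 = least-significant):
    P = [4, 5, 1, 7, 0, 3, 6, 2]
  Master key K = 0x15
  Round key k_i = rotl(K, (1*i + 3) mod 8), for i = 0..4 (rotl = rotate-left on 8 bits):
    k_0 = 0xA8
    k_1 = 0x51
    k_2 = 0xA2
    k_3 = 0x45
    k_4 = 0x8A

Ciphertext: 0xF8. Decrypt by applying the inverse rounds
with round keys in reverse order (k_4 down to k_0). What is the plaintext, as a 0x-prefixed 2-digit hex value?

0x33

s_0 = ciphertext = 0xF8
s_1 = InvRound(s_0, k_4) = 0x8C
s_2 = InvRound(s_1, k_3) = 0xC1
s_3 = InvRound(s_2, k_2) = 0xF4
s_4 = InvRound(s_3, k_1) = 0x3D
s_5 = InvRound(s_4, k_0) = 0x33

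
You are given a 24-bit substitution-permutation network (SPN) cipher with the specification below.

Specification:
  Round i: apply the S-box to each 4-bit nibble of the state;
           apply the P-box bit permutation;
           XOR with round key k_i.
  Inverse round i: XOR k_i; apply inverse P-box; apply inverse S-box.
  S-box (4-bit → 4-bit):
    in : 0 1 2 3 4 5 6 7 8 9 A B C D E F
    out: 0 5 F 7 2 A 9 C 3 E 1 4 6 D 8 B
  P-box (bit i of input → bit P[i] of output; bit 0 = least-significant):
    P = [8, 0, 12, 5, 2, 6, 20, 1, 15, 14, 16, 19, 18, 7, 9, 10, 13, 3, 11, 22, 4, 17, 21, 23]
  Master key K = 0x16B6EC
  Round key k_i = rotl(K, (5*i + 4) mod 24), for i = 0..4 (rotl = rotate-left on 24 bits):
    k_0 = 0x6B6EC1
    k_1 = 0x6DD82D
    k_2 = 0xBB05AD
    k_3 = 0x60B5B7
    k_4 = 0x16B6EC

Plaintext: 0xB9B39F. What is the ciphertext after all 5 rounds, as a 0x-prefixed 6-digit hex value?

s_0 = plaintext = 0xB9B39F
s_1 = Round(s_0, k_0) = 0x1AA5AA
s_2 = Round(s_1, k_1) = 0x41B939
s_3 = Round(s_2, k_2) = 0xA07FC8
s_4 = Round(s_3, k_3) = 0x7872E6
s_5 = Round(s_4, k_4) = 0xBF51C6

0xBF51C6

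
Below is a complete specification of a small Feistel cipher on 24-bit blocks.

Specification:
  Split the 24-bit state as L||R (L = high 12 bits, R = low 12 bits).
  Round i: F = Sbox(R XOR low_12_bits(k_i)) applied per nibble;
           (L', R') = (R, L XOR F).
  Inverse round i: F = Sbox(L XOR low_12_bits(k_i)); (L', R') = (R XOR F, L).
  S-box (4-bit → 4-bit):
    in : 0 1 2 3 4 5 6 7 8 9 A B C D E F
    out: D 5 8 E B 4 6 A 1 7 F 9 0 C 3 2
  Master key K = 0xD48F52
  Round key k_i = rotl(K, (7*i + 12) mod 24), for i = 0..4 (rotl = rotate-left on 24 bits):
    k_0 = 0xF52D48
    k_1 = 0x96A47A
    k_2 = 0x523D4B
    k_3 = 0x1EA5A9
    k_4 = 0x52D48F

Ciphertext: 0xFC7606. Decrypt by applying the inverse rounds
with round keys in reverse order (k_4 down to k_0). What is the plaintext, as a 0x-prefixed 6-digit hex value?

0x9A6A46

s_0 = ciphertext = 0xFC7606
s_1 = InvRound(s_0, k_4) = 0xFB7FC7
s_2 = InvRound(s_1, k_3) = 0x094FB7
s_3 = InvRound(s_2, k_2) = 0x375094
s_4 = InvRound(s_3, k_1) = 0xA46375
s_5 = InvRound(s_4, k_0) = 0x9A6A46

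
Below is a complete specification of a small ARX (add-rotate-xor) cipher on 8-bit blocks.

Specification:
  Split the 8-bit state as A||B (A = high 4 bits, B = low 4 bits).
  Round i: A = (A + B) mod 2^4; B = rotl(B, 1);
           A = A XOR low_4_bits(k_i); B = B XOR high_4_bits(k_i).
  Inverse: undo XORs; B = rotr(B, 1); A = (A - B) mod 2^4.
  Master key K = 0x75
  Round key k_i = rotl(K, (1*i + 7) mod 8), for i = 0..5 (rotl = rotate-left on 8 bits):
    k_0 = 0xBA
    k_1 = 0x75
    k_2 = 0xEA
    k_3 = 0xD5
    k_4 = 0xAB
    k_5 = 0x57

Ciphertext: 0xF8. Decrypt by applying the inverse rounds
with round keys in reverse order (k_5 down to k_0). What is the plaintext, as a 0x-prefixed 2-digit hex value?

s_0 = ciphertext = 0xF8
s_1 = InvRound(s_0, k_5) = 0xAE
s_2 = InvRound(s_1, k_4) = 0xF2
s_3 = InvRound(s_2, k_3) = 0xBF
s_4 = InvRound(s_3, k_2) = 0x98
s_5 = InvRound(s_4, k_1) = 0xDF
s_6 = InvRound(s_5, k_0) = 0x52

0x52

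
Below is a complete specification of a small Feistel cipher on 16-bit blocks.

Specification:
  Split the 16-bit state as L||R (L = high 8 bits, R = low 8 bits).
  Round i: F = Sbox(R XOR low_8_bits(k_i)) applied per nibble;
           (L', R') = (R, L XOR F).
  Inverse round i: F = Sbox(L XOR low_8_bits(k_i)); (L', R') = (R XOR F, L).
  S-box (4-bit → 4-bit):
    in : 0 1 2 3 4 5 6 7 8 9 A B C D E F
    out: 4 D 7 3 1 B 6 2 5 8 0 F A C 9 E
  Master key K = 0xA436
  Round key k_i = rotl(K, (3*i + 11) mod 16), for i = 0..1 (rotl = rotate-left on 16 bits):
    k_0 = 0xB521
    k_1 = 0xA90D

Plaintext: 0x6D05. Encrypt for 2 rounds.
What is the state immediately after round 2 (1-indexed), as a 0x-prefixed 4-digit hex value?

0x1CD8

s_0 = plaintext = 0x6D05
s_1 = Round(s_0, k_0) = 0x051C
s_2 = Round(s_1, k_1) = 0x1CD8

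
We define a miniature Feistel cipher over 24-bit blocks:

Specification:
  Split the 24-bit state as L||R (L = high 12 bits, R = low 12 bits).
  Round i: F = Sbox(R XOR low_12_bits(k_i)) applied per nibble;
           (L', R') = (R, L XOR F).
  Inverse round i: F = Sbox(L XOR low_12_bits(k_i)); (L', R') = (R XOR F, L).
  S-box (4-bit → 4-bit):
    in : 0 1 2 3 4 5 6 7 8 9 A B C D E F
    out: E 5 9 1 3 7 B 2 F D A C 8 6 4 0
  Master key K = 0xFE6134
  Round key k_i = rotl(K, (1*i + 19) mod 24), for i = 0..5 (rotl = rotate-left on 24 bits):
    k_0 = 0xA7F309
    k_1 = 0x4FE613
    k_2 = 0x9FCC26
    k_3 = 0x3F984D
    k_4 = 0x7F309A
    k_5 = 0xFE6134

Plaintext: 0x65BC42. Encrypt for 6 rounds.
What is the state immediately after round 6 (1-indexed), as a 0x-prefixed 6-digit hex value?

s_0 = plaintext = 0x65BC42
s_1 = Round(s_0, k_0) = 0xC42667
s_2 = Round(s_1, k_1) = 0x667261
s_3 = Round(s_2, k_2) = 0x261255
s_4 = Round(s_3, k_3) = 0x25583E
s_5 = Round(s_4, k_4) = 0x83EDF6
s_6 = Round(s_5, k_5) = 0xDF60B7

0xDF60B7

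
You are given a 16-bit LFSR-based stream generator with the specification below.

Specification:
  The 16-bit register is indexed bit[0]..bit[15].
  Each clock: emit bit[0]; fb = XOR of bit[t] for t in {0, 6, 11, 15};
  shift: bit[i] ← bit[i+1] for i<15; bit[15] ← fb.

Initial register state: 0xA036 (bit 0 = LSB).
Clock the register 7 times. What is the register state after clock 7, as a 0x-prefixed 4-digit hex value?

0x0340

reg_0 = 0xA036
clock 1: out=0, reg = 0xD01B
clock 2: out=1, reg = 0x680D
clock 3: out=1, reg = 0x3406
clock 4: out=0, reg = 0x1A03
clock 5: out=1, reg = 0x0D01
clock 6: out=1, reg = 0x0680
clock 7: out=0, reg = 0x0340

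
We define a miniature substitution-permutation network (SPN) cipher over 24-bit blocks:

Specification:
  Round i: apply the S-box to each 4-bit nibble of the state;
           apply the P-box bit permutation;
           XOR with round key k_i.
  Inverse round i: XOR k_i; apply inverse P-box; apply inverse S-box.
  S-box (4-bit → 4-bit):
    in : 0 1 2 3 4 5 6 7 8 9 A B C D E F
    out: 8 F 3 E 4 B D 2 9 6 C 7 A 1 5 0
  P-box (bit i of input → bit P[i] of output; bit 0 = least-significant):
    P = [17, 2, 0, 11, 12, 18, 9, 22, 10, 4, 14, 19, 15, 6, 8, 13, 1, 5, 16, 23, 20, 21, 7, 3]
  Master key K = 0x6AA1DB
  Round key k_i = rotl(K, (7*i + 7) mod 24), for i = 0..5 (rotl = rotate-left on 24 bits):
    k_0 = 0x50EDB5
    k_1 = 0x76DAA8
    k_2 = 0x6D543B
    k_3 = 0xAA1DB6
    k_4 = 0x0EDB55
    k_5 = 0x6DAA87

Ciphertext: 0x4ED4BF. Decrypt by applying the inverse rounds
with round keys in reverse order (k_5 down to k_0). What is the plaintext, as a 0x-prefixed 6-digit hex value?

s_0 = ciphertext = 0x4ED4BF
s_1 = InvRound(s_0, k_5) = 0xC90BE8
s_2 = InvRound(s_1, k_4) = 0xA3D95B
s_3 = InvRound(s_2, k_3) = 0xA926F9
s_4 = InvRound(s_3, k_2) = 0x48C41F
s_5 = InvRound(s_4, k_1) = 0xB2F5B1
s_6 = InvRound(s_5, k_0) = 0x70FF85

0x70FF85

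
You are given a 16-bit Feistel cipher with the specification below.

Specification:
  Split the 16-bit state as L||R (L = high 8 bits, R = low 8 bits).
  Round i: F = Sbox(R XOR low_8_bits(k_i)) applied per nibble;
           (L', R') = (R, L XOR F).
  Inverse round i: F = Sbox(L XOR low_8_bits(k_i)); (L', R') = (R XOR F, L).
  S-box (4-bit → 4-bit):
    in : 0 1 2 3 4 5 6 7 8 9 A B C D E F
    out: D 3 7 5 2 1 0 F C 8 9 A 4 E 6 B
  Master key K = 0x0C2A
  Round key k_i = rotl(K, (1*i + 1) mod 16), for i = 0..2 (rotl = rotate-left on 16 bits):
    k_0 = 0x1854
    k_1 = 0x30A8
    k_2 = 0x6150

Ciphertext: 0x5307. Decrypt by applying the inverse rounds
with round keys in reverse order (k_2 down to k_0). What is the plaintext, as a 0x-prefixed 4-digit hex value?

0x64AA

s_0 = ciphertext = 0x5307
s_1 = InvRound(s_0, k_2) = 0xD253
s_2 = InvRound(s_1, k_1) = 0xAAD2
s_3 = InvRound(s_2, k_0) = 0x64AA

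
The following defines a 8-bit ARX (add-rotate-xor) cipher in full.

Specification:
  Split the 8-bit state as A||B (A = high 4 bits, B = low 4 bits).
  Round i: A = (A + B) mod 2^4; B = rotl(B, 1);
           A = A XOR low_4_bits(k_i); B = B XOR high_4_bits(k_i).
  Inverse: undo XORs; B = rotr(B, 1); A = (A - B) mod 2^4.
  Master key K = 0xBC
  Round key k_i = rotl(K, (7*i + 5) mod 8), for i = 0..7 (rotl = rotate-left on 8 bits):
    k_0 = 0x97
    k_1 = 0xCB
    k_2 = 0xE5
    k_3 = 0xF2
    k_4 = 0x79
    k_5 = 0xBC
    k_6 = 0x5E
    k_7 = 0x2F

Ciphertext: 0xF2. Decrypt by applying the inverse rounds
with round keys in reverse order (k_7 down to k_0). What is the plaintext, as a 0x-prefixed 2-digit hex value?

0x52

s_0 = ciphertext = 0xF2
s_1 = InvRound(s_0, k_7) = 0x00
s_2 = InvRound(s_1, k_6) = 0x4A
s_3 = InvRound(s_2, k_5) = 0x08
s_4 = InvRound(s_3, k_4) = 0xAF
s_5 = InvRound(s_4, k_3) = 0x80
s_6 = InvRound(s_5, k_2) = 0x67
s_7 = InvRound(s_6, k_1) = 0x0D
s_8 = InvRound(s_7, k_0) = 0x52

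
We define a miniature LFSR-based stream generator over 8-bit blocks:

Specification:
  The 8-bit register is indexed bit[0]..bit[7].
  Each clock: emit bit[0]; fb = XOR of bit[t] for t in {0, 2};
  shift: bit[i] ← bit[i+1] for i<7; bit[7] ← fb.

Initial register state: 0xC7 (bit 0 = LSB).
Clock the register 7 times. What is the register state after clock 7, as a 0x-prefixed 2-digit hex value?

reg_0 = 0xC7
clock 1: out=1, reg = 0x63
clock 2: out=1, reg = 0xB1
clock 3: out=1, reg = 0xD8
clock 4: out=0, reg = 0x6C
clock 5: out=0, reg = 0xB6
clock 6: out=0, reg = 0xDB
clock 7: out=1, reg = 0xED

0xED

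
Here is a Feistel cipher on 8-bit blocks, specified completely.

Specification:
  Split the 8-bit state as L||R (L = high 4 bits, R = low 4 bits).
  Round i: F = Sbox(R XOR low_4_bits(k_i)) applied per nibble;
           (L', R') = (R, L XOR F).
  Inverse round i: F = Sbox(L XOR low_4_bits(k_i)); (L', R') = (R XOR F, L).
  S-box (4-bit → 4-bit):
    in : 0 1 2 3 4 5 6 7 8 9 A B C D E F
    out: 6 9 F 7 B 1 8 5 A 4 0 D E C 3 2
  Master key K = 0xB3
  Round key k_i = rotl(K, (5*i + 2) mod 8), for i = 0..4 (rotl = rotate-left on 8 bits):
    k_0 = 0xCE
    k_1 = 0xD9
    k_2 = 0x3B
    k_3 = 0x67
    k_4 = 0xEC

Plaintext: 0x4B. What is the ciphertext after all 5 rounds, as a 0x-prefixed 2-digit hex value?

s_0 = plaintext = 0x4B
s_1 = Round(s_0, k_0) = 0xB5
s_2 = Round(s_1, k_1) = 0x55
s_3 = Round(s_2, k_2) = 0x56
s_4 = Round(s_3, k_3) = 0x6C
s_5 = Round(s_4, k_4) = 0xC0

0xC0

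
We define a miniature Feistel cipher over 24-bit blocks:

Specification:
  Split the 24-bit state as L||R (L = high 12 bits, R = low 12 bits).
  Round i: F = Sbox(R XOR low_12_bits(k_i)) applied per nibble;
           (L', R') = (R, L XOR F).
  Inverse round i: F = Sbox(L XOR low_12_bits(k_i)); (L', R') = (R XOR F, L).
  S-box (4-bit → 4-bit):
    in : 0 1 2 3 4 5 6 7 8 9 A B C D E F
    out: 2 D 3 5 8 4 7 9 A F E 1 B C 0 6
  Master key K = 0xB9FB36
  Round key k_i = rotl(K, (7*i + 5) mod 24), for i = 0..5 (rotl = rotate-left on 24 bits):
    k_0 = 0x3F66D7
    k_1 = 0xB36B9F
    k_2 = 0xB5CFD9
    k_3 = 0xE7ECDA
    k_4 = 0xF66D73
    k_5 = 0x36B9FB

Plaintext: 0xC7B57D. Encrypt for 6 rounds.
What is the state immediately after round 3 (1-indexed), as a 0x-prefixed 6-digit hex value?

s_0 = plaintext = 0xC7B57D
s_1 = Round(s_0, k_0) = 0x57D995
s_2 = Round(s_1, k_1) = 0x995653
s_3 = Round(s_2, k_2) = 0x65363B
s_4 = Round(s_3, k_3) = 0x63B85E
s_5 = Round(s_4, k_4) = 0x85E207
s_6 = Round(s_5, k_5) = 0x207935

0x65363B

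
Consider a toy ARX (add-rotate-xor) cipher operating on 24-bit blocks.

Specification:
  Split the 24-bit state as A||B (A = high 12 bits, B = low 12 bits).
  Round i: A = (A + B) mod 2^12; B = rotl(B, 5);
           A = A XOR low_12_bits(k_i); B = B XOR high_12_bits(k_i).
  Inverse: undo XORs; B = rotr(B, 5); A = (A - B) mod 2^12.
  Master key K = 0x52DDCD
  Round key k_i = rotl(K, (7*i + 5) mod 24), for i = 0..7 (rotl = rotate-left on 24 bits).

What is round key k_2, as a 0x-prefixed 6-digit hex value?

0x6A96EE

K = 0x52DDCD
k_0 = rotl(K, (7*0+5) mod 24) = rotl(K, 5) = 0x5BB9AA
k_1 = rotl(K, (7*1+5) mod 24) = rotl(K, 12) = 0xDCD52D
k_2 = rotl(K, (7*2+5) mod 24) = rotl(K, 19) = 0x6A96EE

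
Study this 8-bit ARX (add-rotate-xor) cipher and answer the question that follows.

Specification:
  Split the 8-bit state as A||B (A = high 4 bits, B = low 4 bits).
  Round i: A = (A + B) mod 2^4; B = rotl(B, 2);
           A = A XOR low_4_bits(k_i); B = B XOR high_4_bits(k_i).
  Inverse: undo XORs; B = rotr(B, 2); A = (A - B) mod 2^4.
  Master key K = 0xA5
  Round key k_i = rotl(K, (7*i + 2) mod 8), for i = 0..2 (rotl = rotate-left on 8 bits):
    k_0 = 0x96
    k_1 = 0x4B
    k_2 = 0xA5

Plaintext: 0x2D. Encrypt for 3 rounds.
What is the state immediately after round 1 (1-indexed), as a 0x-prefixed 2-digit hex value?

s_0 = plaintext = 0x2D
s_1 = Round(s_0, k_0) = 0x9E
s_2 = Round(s_1, k_1) = 0xCF
s_3 = Round(s_2, k_2) = 0xE5

0x9E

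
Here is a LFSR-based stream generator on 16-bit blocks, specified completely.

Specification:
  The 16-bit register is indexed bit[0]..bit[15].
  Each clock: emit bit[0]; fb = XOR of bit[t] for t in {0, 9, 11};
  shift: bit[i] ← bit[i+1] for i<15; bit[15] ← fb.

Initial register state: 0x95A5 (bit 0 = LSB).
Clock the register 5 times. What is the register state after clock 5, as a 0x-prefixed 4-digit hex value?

reg_0 = 0x95A5
clock 1: out=1, reg = 0xCAD2
clock 2: out=0, reg = 0x6569
clock 3: out=1, reg = 0xB2B4
clock 4: out=0, reg = 0xD95A
clock 5: out=0, reg = 0xECAD

0xECAD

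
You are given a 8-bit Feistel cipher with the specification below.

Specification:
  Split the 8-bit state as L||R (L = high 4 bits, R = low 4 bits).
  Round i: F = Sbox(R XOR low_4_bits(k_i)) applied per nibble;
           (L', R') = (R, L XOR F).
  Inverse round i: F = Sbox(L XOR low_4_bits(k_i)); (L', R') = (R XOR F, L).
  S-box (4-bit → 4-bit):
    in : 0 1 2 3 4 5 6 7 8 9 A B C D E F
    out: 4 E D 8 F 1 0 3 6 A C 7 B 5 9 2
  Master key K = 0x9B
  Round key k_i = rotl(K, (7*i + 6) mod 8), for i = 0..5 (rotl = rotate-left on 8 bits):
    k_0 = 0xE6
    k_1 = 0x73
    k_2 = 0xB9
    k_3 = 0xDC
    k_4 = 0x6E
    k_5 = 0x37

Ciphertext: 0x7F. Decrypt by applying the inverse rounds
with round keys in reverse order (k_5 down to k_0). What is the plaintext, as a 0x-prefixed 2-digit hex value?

s_0 = ciphertext = 0x7F
s_1 = InvRound(s_0, k_5) = 0xB7
s_2 = InvRound(s_1, k_4) = 0x6B
s_3 = InvRound(s_2, k_3) = 0x76
s_4 = InvRound(s_3, k_2) = 0xF7
s_5 = InvRound(s_4, k_1) = 0xCF
s_6 = InvRound(s_5, k_0) = 0x3C

0x3C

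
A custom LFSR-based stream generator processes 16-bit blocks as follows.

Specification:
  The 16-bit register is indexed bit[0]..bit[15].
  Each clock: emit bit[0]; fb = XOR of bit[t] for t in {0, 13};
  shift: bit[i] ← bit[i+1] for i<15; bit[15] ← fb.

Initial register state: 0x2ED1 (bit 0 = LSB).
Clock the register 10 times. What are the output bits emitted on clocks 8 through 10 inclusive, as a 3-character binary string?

101

reg_0 = 0x2ED1
clock 1: out=1, reg = 0x1768
clock 2: out=0, reg = 0x0BB4
clock 3: out=0, reg = 0x05DA
clock 4: out=0, reg = 0x02ED
clock 5: out=1, reg = 0x8176
clock 6: out=0, reg = 0x40BB
clock 7: out=1, reg = 0xA05D
clock 8: out=1, reg = 0x502E
clock 9: out=0, reg = 0x2817
clock 10: out=1, reg = 0x140B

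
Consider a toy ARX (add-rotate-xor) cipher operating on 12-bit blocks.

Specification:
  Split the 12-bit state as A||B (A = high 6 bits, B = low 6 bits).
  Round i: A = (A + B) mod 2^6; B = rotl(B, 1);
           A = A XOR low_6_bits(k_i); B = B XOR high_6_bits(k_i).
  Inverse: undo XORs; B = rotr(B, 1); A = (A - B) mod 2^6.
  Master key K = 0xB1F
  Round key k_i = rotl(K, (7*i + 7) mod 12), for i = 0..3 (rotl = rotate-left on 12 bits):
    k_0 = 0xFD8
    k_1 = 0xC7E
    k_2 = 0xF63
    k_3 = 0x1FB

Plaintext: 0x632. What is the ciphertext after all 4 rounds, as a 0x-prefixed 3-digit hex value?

0x428

s_0 = plaintext = 0x632
s_1 = Round(s_0, k_0) = 0x49A
s_2 = Round(s_1, k_1) = 0x485
s_3 = Round(s_2, k_2) = 0xD37
s_4 = Round(s_3, k_3) = 0x428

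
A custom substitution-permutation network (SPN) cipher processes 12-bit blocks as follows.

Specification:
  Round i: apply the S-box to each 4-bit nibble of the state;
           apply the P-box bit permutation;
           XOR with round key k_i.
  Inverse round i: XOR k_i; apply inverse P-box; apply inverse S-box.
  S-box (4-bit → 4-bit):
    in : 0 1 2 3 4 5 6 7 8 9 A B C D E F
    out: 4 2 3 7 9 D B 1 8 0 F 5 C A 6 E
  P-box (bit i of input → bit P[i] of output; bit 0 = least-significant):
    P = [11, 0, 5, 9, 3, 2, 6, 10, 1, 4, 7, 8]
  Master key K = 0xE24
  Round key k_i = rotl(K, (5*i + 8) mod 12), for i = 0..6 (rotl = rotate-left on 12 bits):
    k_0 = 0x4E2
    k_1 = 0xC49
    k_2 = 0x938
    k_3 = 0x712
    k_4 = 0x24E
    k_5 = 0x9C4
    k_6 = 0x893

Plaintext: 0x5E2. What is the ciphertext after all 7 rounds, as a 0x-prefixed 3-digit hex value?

0x95A

s_0 = plaintext = 0x5E2
s_1 = Round(s_0, k_0) = 0xD25
s_2 = Round(s_1, k_1) = 0x775
s_3 = Round(s_2, k_2) = 0x312
s_4 = Round(s_3, k_3) = 0xF85
s_5 = Round(s_4, k_4) = 0xDFE
s_6 = Round(s_5, k_5) = 0xCB1
s_7 = Round(s_6, k_6) = 0x95A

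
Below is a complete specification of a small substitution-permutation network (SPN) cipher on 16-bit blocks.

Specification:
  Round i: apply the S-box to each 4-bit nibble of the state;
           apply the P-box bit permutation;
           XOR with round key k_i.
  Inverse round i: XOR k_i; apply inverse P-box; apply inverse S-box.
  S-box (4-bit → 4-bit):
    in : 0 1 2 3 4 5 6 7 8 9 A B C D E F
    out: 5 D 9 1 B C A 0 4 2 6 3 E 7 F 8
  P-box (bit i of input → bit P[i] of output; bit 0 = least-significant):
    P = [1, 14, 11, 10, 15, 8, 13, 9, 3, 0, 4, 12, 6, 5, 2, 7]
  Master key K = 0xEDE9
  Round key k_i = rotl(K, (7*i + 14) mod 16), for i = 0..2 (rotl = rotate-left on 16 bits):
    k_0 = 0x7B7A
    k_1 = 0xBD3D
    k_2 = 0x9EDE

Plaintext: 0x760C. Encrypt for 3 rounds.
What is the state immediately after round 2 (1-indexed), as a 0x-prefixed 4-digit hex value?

0xFD3B

s_0 = plaintext = 0x760C
s_1 = Round(s_0, k_0) = 0x877B
s_2 = Round(s_1, k_1) = 0xFD3B
s_3 = Round(s_2, k_2) = 0x5E45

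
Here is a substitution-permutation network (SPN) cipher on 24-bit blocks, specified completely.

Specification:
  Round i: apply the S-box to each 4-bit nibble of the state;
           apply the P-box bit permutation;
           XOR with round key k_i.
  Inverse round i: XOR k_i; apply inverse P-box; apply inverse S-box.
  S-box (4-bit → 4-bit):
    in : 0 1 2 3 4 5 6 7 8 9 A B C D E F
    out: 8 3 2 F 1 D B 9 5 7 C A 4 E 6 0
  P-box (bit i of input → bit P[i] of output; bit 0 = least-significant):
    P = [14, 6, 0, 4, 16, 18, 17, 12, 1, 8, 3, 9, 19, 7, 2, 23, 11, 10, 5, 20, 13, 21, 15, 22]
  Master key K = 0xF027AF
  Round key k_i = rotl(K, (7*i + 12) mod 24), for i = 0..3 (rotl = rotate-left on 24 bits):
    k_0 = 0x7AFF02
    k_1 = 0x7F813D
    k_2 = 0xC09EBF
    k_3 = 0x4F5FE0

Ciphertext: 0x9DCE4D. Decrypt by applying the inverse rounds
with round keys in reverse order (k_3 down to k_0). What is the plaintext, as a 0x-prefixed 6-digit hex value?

s_0 = ciphertext = 0x9DCE4D
s_1 = InvRound(s_0, k_3) = 0xAADEAC
s_2 = InvRound(s_1, k_2) = 0xBF44C5
s_3 = InvRound(s_2, k_1) = 0xAEBEF6
s_4 = InvRound(s_3, k_0) = 0x0AD226

0x0AD226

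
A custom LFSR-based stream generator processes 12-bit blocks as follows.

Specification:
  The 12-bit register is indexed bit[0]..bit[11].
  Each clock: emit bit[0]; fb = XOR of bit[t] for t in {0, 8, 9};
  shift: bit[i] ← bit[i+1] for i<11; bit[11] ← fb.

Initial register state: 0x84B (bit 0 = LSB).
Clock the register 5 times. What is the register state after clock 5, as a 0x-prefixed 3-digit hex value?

0x7C2

reg_0 = 0x84B
clock 1: out=1, reg = 0xC25
clock 2: out=1, reg = 0xE12
clock 3: out=0, reg = 0xF09
clock 4: out=1, reg = 0xF84
clock 5: out=0, reg = 0x7C2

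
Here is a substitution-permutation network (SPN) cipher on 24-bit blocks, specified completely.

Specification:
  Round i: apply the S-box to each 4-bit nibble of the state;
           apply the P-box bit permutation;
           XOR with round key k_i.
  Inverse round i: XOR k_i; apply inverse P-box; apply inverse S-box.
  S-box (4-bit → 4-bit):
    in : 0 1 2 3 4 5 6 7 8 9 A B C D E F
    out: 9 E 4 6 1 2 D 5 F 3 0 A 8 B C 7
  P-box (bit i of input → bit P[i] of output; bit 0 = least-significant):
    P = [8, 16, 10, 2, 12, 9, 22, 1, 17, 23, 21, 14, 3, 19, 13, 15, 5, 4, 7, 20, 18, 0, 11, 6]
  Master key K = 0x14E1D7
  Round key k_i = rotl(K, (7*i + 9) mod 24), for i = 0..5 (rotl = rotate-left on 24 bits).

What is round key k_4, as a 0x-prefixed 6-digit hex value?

K = 0x14E1D7
k_0 = rotl(K, (7*0+9) mod 24) = rotl(K, 9) = 0xC3AE29
k_1 = rotl(K, (7*1+9) mod 24) = rotl(K, 16) = 0xD714E1
k_2 = rotl(K, (7*2+9) mod 24) = rotl(K, 23) = 0x8A70EB
k_3 = rotl(K, (7*3+9) mod 24) = rotl(K, 6) = 0x3875C5
k_4 = rotl(K, (7*4+9) mod 24) = rotl(K, 13) = 0x3AE29C

0x3AE29C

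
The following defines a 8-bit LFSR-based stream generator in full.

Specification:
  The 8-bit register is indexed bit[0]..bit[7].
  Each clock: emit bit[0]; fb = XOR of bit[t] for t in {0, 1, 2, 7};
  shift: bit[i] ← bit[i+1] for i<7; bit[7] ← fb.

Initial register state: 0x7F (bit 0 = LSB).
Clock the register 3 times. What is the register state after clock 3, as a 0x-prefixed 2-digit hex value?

reg_0 = 0x7F
clock 1: out=1, reg = 0xBF
clock 2: out=1, reg = 0x5F
clock 3: out=1, reg = 0xAF

0xAF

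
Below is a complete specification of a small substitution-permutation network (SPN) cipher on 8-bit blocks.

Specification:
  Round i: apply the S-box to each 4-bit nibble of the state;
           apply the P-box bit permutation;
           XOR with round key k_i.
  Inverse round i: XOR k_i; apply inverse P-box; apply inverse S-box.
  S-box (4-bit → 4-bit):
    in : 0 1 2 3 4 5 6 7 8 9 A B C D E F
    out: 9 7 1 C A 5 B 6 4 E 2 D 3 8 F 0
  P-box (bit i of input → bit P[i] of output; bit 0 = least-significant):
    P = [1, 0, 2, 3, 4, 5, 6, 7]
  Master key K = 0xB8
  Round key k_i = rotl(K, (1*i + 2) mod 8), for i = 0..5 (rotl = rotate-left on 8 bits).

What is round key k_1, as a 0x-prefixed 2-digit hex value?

0xC5

K = 0xB8
k_0 = rotl(K, (1*0+2) mod 8) = rotl(K, 2) = 0xE2
k_1 = rotl(K, (1*1+2) mod 8) = rotl(K, 3) = 0xC5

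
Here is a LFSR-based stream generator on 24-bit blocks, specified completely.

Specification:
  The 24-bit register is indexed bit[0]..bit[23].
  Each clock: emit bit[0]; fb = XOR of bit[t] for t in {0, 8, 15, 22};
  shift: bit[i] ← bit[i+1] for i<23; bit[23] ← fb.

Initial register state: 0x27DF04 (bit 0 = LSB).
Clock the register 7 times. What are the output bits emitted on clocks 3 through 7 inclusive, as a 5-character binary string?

reg_0 = 0x27DF04
clock 1: out=0, reg = 0x13EF82
clock 2: out=0, reg = 0x09F7C1
clock 3: out=1, reg = 0x84FBE0
clock 4: out=0, reg = 0x427DF0
clock 5: out=0, reg = 0x213EF8
clock 6: out=0, reg = 0x109F7C
clock 7: out=0, reg = 0x084FBE

10000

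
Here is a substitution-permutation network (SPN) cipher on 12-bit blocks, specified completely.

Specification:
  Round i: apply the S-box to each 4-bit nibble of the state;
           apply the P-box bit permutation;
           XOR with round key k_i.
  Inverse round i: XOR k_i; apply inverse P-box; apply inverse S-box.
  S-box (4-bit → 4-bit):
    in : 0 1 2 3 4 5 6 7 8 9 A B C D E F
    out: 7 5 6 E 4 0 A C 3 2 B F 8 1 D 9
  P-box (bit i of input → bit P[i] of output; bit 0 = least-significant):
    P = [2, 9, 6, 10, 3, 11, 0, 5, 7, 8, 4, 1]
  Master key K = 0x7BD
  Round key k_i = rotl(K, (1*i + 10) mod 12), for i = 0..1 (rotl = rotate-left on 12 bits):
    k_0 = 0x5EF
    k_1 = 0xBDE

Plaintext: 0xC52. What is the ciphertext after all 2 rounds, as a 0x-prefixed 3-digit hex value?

0x3E0

s_0 = plaintext = 0xC52
s_1 = Round(s_0, k_0) = 0x7AD
s_2 = Round(s_1, k_1) = 0x3E0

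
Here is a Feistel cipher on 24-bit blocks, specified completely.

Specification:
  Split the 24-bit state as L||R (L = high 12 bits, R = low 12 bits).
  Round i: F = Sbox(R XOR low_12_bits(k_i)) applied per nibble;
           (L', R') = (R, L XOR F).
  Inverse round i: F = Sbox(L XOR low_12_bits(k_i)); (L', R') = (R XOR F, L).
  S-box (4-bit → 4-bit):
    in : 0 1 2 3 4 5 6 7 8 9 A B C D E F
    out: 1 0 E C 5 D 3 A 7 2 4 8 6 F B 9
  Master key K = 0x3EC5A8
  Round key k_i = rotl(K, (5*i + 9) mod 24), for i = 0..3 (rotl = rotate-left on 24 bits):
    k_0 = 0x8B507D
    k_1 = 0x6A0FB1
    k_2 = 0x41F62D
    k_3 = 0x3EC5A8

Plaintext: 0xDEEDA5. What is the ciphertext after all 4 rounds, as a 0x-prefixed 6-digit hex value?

s_0 = plaintext = 0xDEEDA5
s_1 = Round(s_0, k_0) = 0xDA5219
s_2 = Round(s_1, k_1) = 0x2192E2
s_3 = Round(s_2, k_2) = 0x2E2770
s_4 = Round(s_3, k_3) = 0x770C15

0x770C15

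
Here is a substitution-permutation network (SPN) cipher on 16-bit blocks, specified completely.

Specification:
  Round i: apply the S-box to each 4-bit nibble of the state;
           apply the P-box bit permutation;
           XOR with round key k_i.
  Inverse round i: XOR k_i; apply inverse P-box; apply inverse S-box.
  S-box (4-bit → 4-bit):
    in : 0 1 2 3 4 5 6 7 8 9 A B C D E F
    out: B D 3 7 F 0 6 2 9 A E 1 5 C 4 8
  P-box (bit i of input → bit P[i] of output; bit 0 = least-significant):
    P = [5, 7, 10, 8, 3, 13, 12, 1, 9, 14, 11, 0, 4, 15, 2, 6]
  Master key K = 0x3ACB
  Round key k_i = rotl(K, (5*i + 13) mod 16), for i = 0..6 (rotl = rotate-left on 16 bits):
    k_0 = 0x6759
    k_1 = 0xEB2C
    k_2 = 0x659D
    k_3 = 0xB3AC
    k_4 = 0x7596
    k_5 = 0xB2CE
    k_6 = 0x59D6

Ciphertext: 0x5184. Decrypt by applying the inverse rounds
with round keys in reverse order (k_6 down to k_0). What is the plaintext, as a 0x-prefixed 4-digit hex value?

0x303D

s_0 = ciphertext = 0x5184
s_1 = InvRound(s_0, k_6) = 0x8EF5
s_2 = InvRound(s_1, k_5) = 0xBD4C
s_3 = InvRound(s_2, k_4) = 0x0687
s_4 = InvRound(s_3, k_3) = 0x7F41
s_5 = InvRound(s_4, k_2) = 0x1CC7
s_6 = InvRound(s_5, k_1) = 0x9044
s_7 = InvRound(s_6, k_0) = 0x303D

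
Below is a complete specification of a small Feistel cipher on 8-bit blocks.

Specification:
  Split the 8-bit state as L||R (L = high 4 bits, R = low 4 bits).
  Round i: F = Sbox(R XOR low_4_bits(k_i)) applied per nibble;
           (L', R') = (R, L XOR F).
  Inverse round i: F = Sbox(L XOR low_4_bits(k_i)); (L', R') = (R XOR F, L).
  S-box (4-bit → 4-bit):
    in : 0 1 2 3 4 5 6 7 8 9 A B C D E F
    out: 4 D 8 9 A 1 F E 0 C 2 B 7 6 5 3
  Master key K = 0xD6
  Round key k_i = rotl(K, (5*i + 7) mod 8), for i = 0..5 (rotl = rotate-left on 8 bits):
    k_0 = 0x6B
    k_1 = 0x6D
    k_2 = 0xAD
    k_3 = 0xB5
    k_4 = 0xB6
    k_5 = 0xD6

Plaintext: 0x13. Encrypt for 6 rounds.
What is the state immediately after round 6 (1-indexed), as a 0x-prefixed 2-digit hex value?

0x5D

s_0 = plaintext = 0x13
s_1 = Round(s_0, k_0) = 0x31
s_2 = Round(s_1, k_1) = 0x14
s_3 = Round(s_2, k_2) = 0x4D
s_4 = Round(s_3, k_3) = 0xD4
s_5 = Round(s_4, k_4) = 0x45
s_6 = Round(s_5, k_5) = 0x5D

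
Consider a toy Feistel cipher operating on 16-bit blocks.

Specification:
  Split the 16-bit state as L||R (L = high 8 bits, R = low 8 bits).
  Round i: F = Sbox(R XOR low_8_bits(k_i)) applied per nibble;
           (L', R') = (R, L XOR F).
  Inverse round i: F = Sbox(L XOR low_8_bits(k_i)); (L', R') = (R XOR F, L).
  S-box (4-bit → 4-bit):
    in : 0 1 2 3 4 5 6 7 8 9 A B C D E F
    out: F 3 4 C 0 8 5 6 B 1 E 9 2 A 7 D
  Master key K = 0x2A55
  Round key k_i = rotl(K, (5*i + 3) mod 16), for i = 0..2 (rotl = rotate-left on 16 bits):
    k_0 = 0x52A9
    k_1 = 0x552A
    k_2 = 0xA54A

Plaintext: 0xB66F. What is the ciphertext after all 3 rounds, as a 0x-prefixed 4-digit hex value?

s_0 = plaintext = 0xB66F
s_1 = Round(s_0, k_0) = 0x6F93
s_2 = Round(s_1, k_1) = 0x93FE
s_3 = Round(s_2, k_2) = 0xFE03

0xFE03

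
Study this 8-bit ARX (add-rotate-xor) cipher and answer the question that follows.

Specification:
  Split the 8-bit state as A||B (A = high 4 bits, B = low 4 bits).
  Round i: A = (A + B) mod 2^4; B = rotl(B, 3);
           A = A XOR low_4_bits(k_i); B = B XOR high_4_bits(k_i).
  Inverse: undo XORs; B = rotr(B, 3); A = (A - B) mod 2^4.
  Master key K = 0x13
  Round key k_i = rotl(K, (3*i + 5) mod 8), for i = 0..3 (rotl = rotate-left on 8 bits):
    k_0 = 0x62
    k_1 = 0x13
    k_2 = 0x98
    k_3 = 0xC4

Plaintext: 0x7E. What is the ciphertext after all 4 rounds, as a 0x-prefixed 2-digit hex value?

s_0 = plaintext = 0x7E
s_1 = Round(s_0, k_0) = 0x71
s_2 = Round(s_1, k_1) = 0xB9
s_3 = Round(s_2, k_2) = 0xC5
s_4 = Round(s_3, k_3) = 0x56

0x56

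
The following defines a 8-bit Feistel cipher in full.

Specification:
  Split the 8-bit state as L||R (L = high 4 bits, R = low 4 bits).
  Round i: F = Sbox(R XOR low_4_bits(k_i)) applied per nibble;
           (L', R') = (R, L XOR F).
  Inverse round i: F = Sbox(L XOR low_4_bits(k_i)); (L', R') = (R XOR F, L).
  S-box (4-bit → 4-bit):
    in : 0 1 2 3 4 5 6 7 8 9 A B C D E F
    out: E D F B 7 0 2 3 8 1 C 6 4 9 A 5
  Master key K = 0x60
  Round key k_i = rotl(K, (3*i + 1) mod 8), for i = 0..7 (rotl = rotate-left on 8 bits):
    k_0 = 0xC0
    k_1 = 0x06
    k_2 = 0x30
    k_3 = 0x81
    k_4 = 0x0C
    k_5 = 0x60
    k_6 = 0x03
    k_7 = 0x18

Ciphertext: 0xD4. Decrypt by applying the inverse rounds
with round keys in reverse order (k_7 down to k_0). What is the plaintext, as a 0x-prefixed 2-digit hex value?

s_0 = ciphertext = 0xD4
s_1 = InvRound(s_0, k_7) = 0x4D
s_2 = InvRound(s_1, k_6) = 0xE4
s_3 = InvRound(s_2, k_5) = 0xEE
s_4 = InvRound(s_3, k_4) = 0x1E
s_5 = InvRound(s_4, k_3) = 0x01
s_6 = InvRound(s_5, k_2) = 0xF0
s_7 = InvRound(s_6, k_1) = 0x1F
s_8 = InvRound(s_7, k_0) = 0x21

0x21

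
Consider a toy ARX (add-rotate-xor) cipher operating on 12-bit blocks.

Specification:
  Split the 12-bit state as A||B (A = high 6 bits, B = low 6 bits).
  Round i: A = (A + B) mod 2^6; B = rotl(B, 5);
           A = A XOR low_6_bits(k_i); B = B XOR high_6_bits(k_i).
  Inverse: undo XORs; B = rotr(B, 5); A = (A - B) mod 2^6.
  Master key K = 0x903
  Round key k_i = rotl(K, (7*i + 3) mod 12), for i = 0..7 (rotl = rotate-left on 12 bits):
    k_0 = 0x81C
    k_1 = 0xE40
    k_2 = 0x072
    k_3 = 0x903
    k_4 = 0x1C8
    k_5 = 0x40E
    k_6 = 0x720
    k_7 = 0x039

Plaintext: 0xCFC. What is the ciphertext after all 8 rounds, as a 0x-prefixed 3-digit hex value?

0x744

s_0 = plaintext = 0xCFC
s_1 = Round(s_0, k_0) = 0xCFE
s_2 = Round(s_1, k_1) = 0xC66
s_3 = Round(s_2, k_2) = 0x952
s_4 = Round(s_3, k_3) = 0xD2D
s_5 = Round(s_4, k_4) = 0xA71
s_6 = Round(s_5, k_5) = 0x528
s_7 = Round(s_6, k_6) = 0x708
s_8 = Round(s_7, k_7) = 0x744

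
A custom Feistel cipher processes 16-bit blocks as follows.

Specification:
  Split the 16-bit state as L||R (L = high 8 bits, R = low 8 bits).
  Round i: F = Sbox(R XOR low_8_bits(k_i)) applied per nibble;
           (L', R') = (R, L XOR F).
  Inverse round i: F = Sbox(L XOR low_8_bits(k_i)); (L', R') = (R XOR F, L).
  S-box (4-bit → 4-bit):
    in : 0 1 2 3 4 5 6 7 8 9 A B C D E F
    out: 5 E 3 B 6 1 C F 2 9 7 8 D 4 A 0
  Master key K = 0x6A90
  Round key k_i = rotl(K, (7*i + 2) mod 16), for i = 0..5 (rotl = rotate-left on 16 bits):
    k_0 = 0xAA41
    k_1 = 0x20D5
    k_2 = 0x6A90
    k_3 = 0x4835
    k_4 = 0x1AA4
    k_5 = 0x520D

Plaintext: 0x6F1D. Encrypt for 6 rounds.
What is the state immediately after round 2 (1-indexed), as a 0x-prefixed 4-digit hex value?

0x7262

s_0 = plaintext = 0x6F1D
s_1 = Round(s_0, k_0) = 0x1D72
s_2 = Round(s_1, k_1) = 0x7262
s_3 = Round(s_2, k_2) = 0x6271
s_4 = Round(s_3, k_3) = 0x7104
s_5 = Round(s_4, k_4) = 0x0404
s_6 = Round(s_5, k_5) = 0x045D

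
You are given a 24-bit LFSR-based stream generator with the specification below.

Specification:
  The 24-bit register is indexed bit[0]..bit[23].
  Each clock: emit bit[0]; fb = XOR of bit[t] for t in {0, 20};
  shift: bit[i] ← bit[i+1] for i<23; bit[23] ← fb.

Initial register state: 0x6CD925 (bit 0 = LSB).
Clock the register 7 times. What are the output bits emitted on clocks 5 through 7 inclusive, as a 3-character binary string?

010

reg_0 = 0x6CD925
clock 1: out=1, reg = 0xB66C92
clock 2: out=0, reg = 0xDB3649
clock 3: out=1, reg = 0x6D9B24
clock 4: out=0, reg = 0x36CD92
clock 5: out=0, reg = 0x9B66C9
clock 6: out=1, reg = 0x4DB364
clock 7: out=0, reg = 0x26D9B2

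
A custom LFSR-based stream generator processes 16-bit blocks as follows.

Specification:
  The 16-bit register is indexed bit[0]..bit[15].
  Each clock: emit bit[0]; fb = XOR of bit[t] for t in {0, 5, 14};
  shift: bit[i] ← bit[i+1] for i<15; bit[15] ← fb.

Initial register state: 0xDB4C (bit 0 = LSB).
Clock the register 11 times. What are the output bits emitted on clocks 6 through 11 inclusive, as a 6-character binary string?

010110

reg_0 = 0xDB4C
clock 1: out=0, reg = 0xEDA6
clock 2: out=0, reg = 0x76D3
clock 3: out=1, reg = 0x3B69
clock 4: out=1, reg = 0x1DB4
clock 5: out=0, reg = 0x8EDA
clock 6: out=0, reg = 0x476D
clock 7: out=1, reg = 0xA3B6
clock 8: out=0, reg = 0xD1DB
clock 9: out=1, reg = 0x68ED
clock 10: out=1, reg = 0xB476
clock 11: out=0, reg = 0xDA3B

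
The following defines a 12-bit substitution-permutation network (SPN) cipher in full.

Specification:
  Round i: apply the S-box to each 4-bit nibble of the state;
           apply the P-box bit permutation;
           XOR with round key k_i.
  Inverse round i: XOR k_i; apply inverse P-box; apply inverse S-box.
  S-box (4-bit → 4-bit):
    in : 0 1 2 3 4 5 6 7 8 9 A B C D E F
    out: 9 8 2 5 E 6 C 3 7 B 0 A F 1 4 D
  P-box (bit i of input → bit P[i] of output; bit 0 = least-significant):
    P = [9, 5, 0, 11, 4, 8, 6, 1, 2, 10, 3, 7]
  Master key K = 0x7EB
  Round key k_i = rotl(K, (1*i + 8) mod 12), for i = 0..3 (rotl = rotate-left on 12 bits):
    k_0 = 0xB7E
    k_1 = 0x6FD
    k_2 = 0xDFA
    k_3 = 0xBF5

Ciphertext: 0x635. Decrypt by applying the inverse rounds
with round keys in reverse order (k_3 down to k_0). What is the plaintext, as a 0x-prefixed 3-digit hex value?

0x090

s_0 = ciphertext = 0x635
s_1 = InvRound(s_0, k_3) = 0xB51
s_2 = InvRound(s_1, k_2) = 0x418
s_3 = InvRound(s_2, k_1) = 0x0E8
s_4 = InvRound(s_3, k_0) = 0x090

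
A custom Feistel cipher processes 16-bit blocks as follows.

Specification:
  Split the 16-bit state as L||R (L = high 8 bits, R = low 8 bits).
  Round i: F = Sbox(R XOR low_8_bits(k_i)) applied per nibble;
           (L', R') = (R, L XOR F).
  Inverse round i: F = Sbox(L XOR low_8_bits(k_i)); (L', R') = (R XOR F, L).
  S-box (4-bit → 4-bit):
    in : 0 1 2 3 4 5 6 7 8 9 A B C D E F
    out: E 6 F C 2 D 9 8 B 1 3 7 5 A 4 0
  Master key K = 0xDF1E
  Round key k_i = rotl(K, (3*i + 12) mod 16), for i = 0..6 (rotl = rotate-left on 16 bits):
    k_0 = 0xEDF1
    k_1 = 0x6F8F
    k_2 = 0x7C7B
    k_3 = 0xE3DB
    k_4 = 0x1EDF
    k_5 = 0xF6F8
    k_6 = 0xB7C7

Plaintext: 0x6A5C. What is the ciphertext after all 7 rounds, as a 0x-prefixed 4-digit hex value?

s_0 = plaintext = 0x6A5C
s_1 = Round(s_0, k_0) = 0x5C50
s_2 = Round(s_1, k_1) = 0x50FC
s_3 = Round(s_2, k_2) = 0xFCE8
s_4 = Round(s_3, k_3) = 0xE830
s_5 = Round(s_4, k_4) = 0x30A8
s_6 = Round(s_5, k_5) = 0xA8EE
s_7 = Round(s_6, k_6) = 0xEE59

0xEE59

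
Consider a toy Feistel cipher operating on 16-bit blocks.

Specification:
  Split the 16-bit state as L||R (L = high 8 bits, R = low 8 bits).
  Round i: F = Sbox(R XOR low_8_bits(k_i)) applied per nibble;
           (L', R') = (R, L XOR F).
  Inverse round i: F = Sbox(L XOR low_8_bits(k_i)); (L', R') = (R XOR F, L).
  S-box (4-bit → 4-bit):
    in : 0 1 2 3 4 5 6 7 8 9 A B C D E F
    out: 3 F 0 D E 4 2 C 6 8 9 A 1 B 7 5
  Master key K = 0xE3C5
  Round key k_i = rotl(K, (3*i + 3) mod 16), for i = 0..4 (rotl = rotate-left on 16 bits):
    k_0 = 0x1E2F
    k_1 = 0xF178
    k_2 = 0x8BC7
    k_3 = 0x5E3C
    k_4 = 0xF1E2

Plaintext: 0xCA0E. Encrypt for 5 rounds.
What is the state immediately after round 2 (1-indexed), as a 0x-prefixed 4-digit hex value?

0xC5A5

s_0 = plaintext = 0xCA0E
s_1 = Round(s_0, k_0) = 0x0EC5
s_2 = Round(s_1, k_1) = 0xC5A5
s_3 = Round(s_2, k_2) = 0xA5E5
s_4 = Round(s_3, k_3) = 0xE51D
s_5 = Round(s_4, k_4) = 0x1DB0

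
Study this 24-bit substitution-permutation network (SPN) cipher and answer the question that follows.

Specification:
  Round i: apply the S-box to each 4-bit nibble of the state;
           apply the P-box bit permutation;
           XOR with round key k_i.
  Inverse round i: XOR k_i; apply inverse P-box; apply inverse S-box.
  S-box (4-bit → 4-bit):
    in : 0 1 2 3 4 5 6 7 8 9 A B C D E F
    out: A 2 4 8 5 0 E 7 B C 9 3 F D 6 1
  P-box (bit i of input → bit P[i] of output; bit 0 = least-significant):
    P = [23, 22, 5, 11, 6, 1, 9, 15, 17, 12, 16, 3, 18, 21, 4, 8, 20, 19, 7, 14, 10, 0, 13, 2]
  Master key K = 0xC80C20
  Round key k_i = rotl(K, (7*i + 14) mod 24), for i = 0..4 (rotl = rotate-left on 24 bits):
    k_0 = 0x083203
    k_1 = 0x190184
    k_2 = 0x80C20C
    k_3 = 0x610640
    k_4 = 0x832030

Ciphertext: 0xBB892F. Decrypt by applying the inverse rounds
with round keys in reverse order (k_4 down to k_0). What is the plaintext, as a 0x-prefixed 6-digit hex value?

s_0 = ciphertext = 0xBB892F
s_1 = InvRound(s_0, k_4) = 0x6B6303
s_2 = InvRound(s_1, k_3) = 0x703FB5
s_3 = InvRound(s_2, k_2) = 0x7D603C
s_4 = InvRound(s_3, k_1) = 0x29C35E
s_5 = InvRound(s_4, k_0) = 0x6366A5

0x6366A5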